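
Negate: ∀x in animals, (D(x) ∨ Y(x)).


Original: ∀x (D(x) ∨ Y(x))
Rule: ¬∀→∃, ¬∃→∀, negate predicate.
Negation: ∃x (¬D(x) ∧ ¬Y(x))

∃x (¬D(x) ∧ ¬Y(x))


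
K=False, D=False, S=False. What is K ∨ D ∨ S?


K = False, D = False, S = False
Expression: K ∨ D ∨ S
Step 1: K ∨ D = False OR False = False
Step 2: (False) ∨ S = False OR False = False

False


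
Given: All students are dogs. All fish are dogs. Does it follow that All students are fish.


Premise 1: All students are dogs.
Premise 2: All fish are dogs.
Conclusion: All students are fish.
Fallacy: undistributed middle. dogs is predicate in both.
Counterexample: students and fish could be disjoint subsets of dogs.

Invalid


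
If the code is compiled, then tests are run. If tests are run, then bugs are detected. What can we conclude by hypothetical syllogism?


Hypothetical syllogism: P → Q, Q → R ⊢ P → R
Premise 1: the code is compiled → tests are run
Premise 2: tests are run → bugs are detected
Chain the implications: the middle term (tests are run) links the two.
Conclusion: If the code is compiled, then bugs are detected.

If the code is compiled, then bugs are detected.


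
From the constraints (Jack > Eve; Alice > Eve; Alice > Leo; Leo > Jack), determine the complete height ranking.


Constraints: Jack > Eve; Alice > Eve; Alice > Leo; Leo > Jack
Method: at each step, the next-highest is the one remaining person who never appears on the smaller side of a constraint between remaining people.
  Step 1: remaining {Leo, Jack, Alice, Eve}; on the smaller side: {Leo, Jack, Eve} → Alice is next (Alice > Eve; Alice > Leo).
  Step 2: remaining {Leo, Jack, Eve}; on the smaller side: {Jack, Eve} → Leo is next (Leo > Jack).
  Step 3: remaining {Jack, Eve}; on the smaller side: {Eve} → Jack is next (Jack > Eve).
  Step 4: only Eve remains → lowest.
Final ranking (highest to lowest):

Alice > Leo > Jack > Eve


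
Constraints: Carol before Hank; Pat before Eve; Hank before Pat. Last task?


Constraints: Carol before Hank; Pat before Eve; Hank before Pat
The last task can have nothing scheduled after it, so it must never appear on the left of a 'before'.
Tasks appearing before some other task: Carol, Pat, Hank.
The only task not in that list is Eve → it is last.

Eve


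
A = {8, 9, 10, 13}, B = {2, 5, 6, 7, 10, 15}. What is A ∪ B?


A = {8, 9, 10, 13}
B = {2, 5, 6, 7, 10, 15}
Operation: union
All elements combined: 2, 5, 6, 7, 8, 9, 10, 13, 15

{2, 5, 6, 7, 8, 9, 10, 13, 15}


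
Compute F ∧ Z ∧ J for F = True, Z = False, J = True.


F = True, Z = False, J = True
Step 1: F ∧ Z = True AND False = False
Step 2: (False) ∧ J = (False) AND True = False
AND is true only when ALL operands are true.

False


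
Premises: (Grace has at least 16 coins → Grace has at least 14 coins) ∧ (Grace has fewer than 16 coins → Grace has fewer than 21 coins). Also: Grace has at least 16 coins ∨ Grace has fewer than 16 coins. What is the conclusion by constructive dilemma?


Constructive dilemma: (P → Q) ∧ (R → S), P ∨ R ⊢ Q ∨ S
Premise 1: Grace has at least 16 coins → Grace has at least 14 coins
Premise 2: Grace has fewer than 16 coins → Grace has fewer than 21 coins
Premise 3: Grace has at least 16 coins ∨ Grace has fewer than 16 coins
Case 1: Assuming Grace has at least 16 coins, then by Premise 1, Grace has at least 14 coins.
Case 2: Assuming Grace has fewer than 16 coins, then by Premise 2, Grace has fewer than 21 coins.
Since one of Grace has at least 16 coins or Grace has fewer than 16 coins must hold, we get Grace has at least 14 coins or Grace has fewer than 21 coins.

Grace has at least 14 coins or Grace has fewer than 21 coins.


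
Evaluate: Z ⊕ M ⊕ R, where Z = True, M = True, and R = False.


Z = True, M = True, R = False
Step 1: Z ⊕ M = True XOR True = False
Step 2: False ⊕ R = False XOR False = False
XOR is true when an odd number of operands are true.

False


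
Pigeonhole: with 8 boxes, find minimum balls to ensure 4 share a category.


Pigeonhole: to guarantee k in one of n categories, need (k-1)×n + 1.
k = 4, n = 8
Minimum = (4-1) × 8 + 1 = 3 × 8 + 1

25


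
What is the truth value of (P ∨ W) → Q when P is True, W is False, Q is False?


P = True, W = False, Q = False
Step 1: P ∨ W = True OR False = True
Step 2: (True) → Q: false only when antecedent=True and Q=False.
Result: False

False


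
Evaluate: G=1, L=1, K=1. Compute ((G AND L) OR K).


G AND L = 1&1 = 1
1 OR 1 = 1

1


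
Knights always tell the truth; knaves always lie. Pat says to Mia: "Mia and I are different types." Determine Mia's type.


Pat says: "Mia and I are different types."
Case 1: Pat is a Knight (truth-teller)
  Statement is true → they ARE different → Mia is a Knave
Case 2: Pat is a Knave (liar)
  Statement is false → they are NOT different → Mia is a Knave
In both cases, Mia is a Knave.

Knave


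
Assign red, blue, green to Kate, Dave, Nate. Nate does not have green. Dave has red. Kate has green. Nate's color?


From clues:
  Kate → green
  Dave → red
By elimination, Nate gets the remaining.

blue


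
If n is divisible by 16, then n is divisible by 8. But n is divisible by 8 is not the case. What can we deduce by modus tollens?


Modus tollens: P → Q, ¬Q ⊢ ¬P
P: n is divisible by 16
Q: n is divisible by 8
We have P → Q and Q is false.
By modus tollens, P must be false.

It is not the case that n is divisible by 16


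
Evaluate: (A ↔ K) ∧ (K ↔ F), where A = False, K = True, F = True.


A = False, K = True, F = True
Step 1: A ↔ K is true when A and K have the same value. Result: False
Step 2: K ↔ F is true when K and F have the same value. Result: True
Step 3: False ∧ True = False

False


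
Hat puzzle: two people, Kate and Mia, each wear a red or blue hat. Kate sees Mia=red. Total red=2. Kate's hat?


Total red = 2, Mia = red
Red accounted for: 1
Remaining for Kate: 1
Kate's hat is red.

red


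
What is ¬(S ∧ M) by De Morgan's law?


De Morgan's law: ¬(P ∧ Q) ≡ ¬P ∨ ¬Q
¬(S ∧ M) = ¬S ∨ ¬M

¬S ∨ ¬M


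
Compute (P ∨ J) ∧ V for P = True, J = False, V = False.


P = True, J = False, V = False
Step 1: P ∨ J = True OR False = True
Step 2: True ∧ V = True AND False = False
OR is true when at least one operand is true; AND requires both.

False


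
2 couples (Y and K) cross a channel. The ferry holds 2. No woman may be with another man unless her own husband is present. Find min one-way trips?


Label couples Y and K.
1. WY+WK → (far: WY,WK; near: HY,HK)
2. WY ←   (far: WK; near: HY,HK,WY)
3. HY+HK → (far: HY,HK,WK; near: WY)
4. HY ←   (far: HK,WK; near: HY,WY)  — HY returns, since WY is alone on near bank
5. HY+WY → (far: all four; near: empty)
Every state respects the constraint.
Minimum trips = 5

5


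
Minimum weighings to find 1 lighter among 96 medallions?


Each weighing has 3 outcomes (left heavy / balance / right heavy), so k weighings distinguish at most 3^k cases; splitting into three near-equal groups achieves this.
Need 3^k ≥ 96: 3^4 = 81 < 96 ≤ 3^5 = 243
k = ⌈log₃(96)⌉ = 5

5


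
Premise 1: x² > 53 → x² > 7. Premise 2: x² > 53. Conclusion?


Modus ponens: P → Q, P ⊢ Q
P: x² > 53
Q: x² > 7
We have P → Q and P is true.
By modus ponens, Q must be true.

x² > 7


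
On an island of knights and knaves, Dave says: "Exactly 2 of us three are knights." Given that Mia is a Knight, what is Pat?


Dave claims exactly 2 knights among Dave, Mia, Pat.
Given: Mia is a Knight.

Case 1: Dave is a Knight (tells truth)
  Then exactly 2 of the three are knights.
  Counting Dave, Mia: 2 knight(s) so far. Need 0 more → Pat = Knave.
Case 2: Dave is a Knave (lies)
  Then the count is NOT 2.
  If Pat = Knight, count = 2 = 2 → claim would be true, contradicts lie.
  If Pat = Knave, count = 1 ≠ 2 → lie confirmed ✓

Pat is a Knave.

Knave


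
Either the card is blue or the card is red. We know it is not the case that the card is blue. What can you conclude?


Disjunctive syllogism: P ∨ Q, ¬P ⊢ Q
Disjunction: the card is blue ∨ the card is red
We know it is not the case that the card is blue.
By disjunctive syllogism, the other disjunct must be true.

The card is red


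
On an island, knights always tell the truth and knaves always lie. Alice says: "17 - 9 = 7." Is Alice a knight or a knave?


Statement: "17 - 9 = 7."
Actual: 17 - 9 = 8
Claimed: 7
Statement is FALSE → Alice lies → Knave

Knave


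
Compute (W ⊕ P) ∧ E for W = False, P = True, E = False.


W = False, P = True, E = False
Step 1: W ⊕ P = False XOR True = True
Step 2: True ∧ E = True AND False = False
XOR true when exactly one of W,P is true; then AND with E.

False


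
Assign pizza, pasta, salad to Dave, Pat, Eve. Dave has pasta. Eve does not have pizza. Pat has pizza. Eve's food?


From clues:
  Dave → pasta
  Pat → pizza
By elimination, Eve gets the remaining.

salad


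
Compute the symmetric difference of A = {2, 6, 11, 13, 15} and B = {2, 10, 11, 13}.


A = {2, 6, 11, 13, 15}
B = {2, 10, 11, 13}
Operation: symmetric difference
In A only: [6, 15], in B only: [10]

{6, 10, 15}


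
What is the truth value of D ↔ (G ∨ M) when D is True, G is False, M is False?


D = True, G = False, M = False
Step 1: G ∨ M = False OR False = False
Step 2: D ↔ (False): true when both sides have same truth value.
Result: True ↔ False = False

False


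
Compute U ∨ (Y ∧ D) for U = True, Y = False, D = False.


U = True, Y = False, D = False
Step 1: Y ∧ D = False AND False = False
Step 2: U ∨ False = True OR False = True
AND evaluated first (higher precedence); then OR applied.

True


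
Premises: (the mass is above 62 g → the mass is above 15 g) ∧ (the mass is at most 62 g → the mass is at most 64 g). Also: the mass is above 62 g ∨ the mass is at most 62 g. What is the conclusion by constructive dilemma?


Constructive dilemma: (P → Q) ∧ (R → S), P ∨ R ⊢ Q ∨ S
Premise 1: the mass is above 62 g → the mass is above 15 g
Premise 2: the mass is at most 62 g → the mass is at most 64 g
Premise 3: the mass is above 62 g ∨ the mass is at most 62 g
Case 1: Assuming the mass is above 62 g, then by Premise 1, the mass is above 15 g.
Case 2: Assuming the mass is at most 62 g, then by Premise 2, the mass is at most 64 g.
Since one of the mass is above 62 g or the mass is at most 62 g must hold, we get the mass is above 15 g or the mass is at most 64 g.

The mass is above 15 g or the mass is at most 64 g.


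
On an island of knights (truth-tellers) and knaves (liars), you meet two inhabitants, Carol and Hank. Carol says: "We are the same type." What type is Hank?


Carol says: "We are the same type."
Case 1: Carol is a Knight (truth-teller)
  Statement is true → they ARE the same → Hank is also a Knight
Case 2: Carol is a Knave (liar)
  Statement is false → they are NOT the same → Hank is a Knight
In both cases, Hank is a Knight.

Knight


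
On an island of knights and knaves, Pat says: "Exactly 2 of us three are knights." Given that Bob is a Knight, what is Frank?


Pat claims exactly 2 knights among Pat, Bob, Frank.
Given: Bob is a Knight.

Case 1: Pat is a Knight (tells truth)
  Then exactly 2 of the three are knights.
  Counting Pat, Bob: 2 knight(s) so far. Need 0 more → Frank = Knave.
Case 2: Pat is a Knave (lies)
  Then the count is NOT 2.
  If Frank = Knight, count = 2 = 2 → claim would be true, contradicts lie.
  If Frank = Knave, count = 1 ≠ 2 → lie confirmed ✓

Frank is a Knave.

Knave


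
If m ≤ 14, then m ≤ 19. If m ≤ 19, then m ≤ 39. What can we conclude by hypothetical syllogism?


Hypothetical syllogism: P → Q, Q → R ⊢ P → R
Premise 1: m ≤ 14 → m ≤ 19
Premise 2: m ≤ 19 → m ≤ 39
Chain the implications: the middle term (m ≤ 19) links the two.
Conclusion: If m ≤ 14, then m ≤ 39.

If m ≤ 14, then m ≤ 39.


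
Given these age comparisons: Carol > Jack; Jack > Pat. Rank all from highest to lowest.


Constraints: Carol > Jack; Jack > Pat
Method: at each step, the next-highest is the one remaining person who never appears on the smaller side of a constraint between remaining people.
  Step 1: remaining {Jack, Carol, Pat}; on the smaller side: {Jack, Pat} → Carol is next (Carol > Jack).
  Step 2: remaining {Jack, Pat}; on the smaller side: {Pat} → Jack is next (Jack > Pat).
  Step 3: only Pat remains → lowest.
Final ranking (highest to lowest):

Carol > Jack > Pat


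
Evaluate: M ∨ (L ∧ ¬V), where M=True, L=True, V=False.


M = True, L = True, V = False
Expression: M ∨ (L ∧ ¬V)
Step 1: ¬V = NOT False = True
Step 2: L ∧ ¬V = True AND True = True
Step 3: M ∨ (True) = True OR True = True

True


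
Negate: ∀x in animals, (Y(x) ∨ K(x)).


Original: ∀x (Y(x) ∨ K(x))
Rule: ¬∀→∃, ¬∃→∀, negate predicate.
Negation: ∃x (¬Y(x) ∧ ¬K(x))

∃x (¬Y(x) ∧ ¬K(x))


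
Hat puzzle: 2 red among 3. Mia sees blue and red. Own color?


Total red = 2, seen red = 1
Own red = 2 - 1 = 1
Mia's hat is red.

red


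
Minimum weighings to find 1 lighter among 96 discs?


Each weighing has 3 outcomes (left heavy / balance / right heavy), so k weighings distinguish at most 3^k cases; splitting into three near-equal groups achieves this.
Need 3^k ≥ 96: 3^4 = 81 < 96 ≤ 3^5 = 243
k = ⌈log₃(96)⌉ = 5

5


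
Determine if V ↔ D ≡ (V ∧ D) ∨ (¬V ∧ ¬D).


Expression 1: V ↔ D
Expression 2: (V ∧ D) ∨ (¬V ∧ ¬D)
Truth table (V D | Expr1 Expr2):
  T T |   T     T
  T F |   F     F
  F T |   F     F
  F F |   T     T
All 4 rows agree, so the expressions are logically equivalent.

Yes


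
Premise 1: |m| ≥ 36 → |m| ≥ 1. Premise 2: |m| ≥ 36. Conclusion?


Modus ponens: P → Q, P ⊢ Q
P: |m| ≥ 36
Q: |m| ≥ 1
We have P → Q and P is true.
By modus ponens, Q must be true.

|m| ≥ 1


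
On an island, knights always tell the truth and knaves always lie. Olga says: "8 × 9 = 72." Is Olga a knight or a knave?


Statement: "8 × 9 = 72."
Actual: 8 × 9 = 72
Claimed: 72
Statement is TRUE → Olga tells the truth → Knight

Knight


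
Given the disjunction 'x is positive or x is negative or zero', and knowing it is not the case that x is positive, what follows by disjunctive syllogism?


Disjunctive syllogism: P ∨ Q, ¬P ⊢ Q
Disjunction: x is positive ∨ x is negative or zero
We know it is not the case that x is positive.
By disjunctive syllogism, the other disjunct must be true.

x is negative or zero


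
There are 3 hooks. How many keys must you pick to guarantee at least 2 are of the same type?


Pigeonhole: to guarantee k in one of n categories, need (k-1)×n + 1.
k = 2, n = 3
Minimum = (2-1) × 3 + 1 = 1 × 3 + 1

4


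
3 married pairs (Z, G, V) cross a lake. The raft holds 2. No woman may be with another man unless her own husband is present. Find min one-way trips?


Label couples Z, G, V (H = husband, W = wife).
Counting alone: 6 people, the raft carries 2 and someone must bring it back, so each round trip nets at most +1 on the far side until the last crossing → at least 9 trips. The jealousy constraint makes 9 impossible; the shortest valid schedule has 11:
1. WZ+WG →  (far: WZ,WG; near: HZ,HG,HV,WV)
2. WZ ←       (far: WG; near: HZ,HG,HV,WZ,WV)
3. WZ+WV →  (far: WZ,WG,WV; near: HZ,HG,HV)
4. WZ ←       (far: WG,WV; near: HZ,HG,HV,WZ)
5. HG+HV →  (far: HG,WG,HV,WV; near: HZ,WZ)
6. HG+WG ←  (far: HV,WV; near: HZ,WZ,HG,WG)
7. HZ+HG →  (far: HZ,HG,HV,WV; near: WZ,WG)
8. WV ←       (far: HZ,HG,HV; near: WZ,WG,WV)
9. WZ+WG →  (far: HZ,WZ,HG,WG,HV; near: WV)
10. HV ←      (far: HZ,WZ,HG,WG; near: HV,WV)
11. HV+WV → (far: all six; near: empty)
In every state each wife is either with her husband or with no other man.
Minimum trips = 11

11


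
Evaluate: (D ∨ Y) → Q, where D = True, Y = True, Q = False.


D = True, Y = True, Q = False
Step 1: D ∨ Y = True OR True = True
Step 2: (True) → Q: false only when antecedent=True and Q=False.
Result: False

False


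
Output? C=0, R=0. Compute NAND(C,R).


C AND R = 0
NOT(0) = 1

1


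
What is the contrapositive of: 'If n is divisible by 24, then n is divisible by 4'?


Original: If n is divisible by 24, then n is divisible by 4
Contrapositive: If ¬Q, then ¬P
Negate Q: not (n is divisible by 4)
Negate P: not (n is divisible by 24)

If not (n is divisible by 4), then not (n is divisible by 24).


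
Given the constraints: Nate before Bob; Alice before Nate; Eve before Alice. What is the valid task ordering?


Constraints: Nate before Bob; Alice before Nate; Eve before Alice
Method: repeatedly schedule the remaining task that has no remaining task required before it.
  Step 1: remaining {Alice, Nate, Eve, Bob}; every task except Eve still has a predecessor pending → schedule Eve.
  Step 2: remaining {Alice, Nate, Bob}; every task except Alice still has a predecessor pending → schedule Alice.
  Step 3: remaining {Nate, Bob}; every task except Nate still has a predecessor pending → schedule Nate.
  Step 4: only Bob remains → schedule Bob.
Resulting order:

Eve → Alice → Nate → Bob


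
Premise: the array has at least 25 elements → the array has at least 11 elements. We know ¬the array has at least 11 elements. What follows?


Modus tollens: P → Q, ¬Q ⊢ ¬P
P: the array has at least 25 elements
Q: the array has at least 11 elements
We have P → Q and Q is false.
By modus tollens, P must be false.

It is not the case that the array has at least 25 elements


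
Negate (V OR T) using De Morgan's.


De Morgan's law: ¬(P ∨ Q) ≡ ¬P ∧ ¬Q
¬(V ∨ T) = ¬V ∧ ¬T

¬V ∧ ¬T


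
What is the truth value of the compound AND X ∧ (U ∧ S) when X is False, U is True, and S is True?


X = False, U = True, S = True
Step 1: U ∧ S = True AND True = True
Step 2: X ∧ True = False AND True = False
AND is true only when ALL operands are true.

False


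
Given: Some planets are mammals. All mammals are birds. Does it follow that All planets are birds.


Premise 1: Some planets are mammals.
Premise 2: All mammals are birds.
Conclusion: All planets are birds.
Fallacy: illicit minor. The minor term (planets) is distributed in the conclusion ('All planets ...') but undistributed in its premise ('Some planets are mammals' doesn't cover all planets).
Only 'Some planets are birds' follows, not 'All'.

Invalid


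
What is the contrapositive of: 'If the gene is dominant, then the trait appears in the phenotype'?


Original: If the gene is dominant, then the trait appears in the phenotype
Contrapositive: If ¬Q, then ¬P
Negate Q: not (the trait appears in the phenotype)
Negate P: not (the gene is dominant)

If not (the trait appears in the phenotype), then not (the gene is dominant).


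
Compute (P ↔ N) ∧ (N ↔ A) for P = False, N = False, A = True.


P = False, N = False, A = True
Step 1: P ↔ N is true when P and N have the same value. Result: True
Step 2: N ↔ A is true when N and A have the same value. Result: False
Step 3: True ∧ False = False

False


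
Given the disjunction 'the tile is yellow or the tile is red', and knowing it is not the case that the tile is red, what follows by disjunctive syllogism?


Disjunctive syllogism: P ∨ Q, ¬P ⊢ Q
Disjunction: the tile is yellow ∨ the tile is red
We know it is not the case that the tile is red.
By disjunctive syllogism, the other disjunct must be true.

The tile is yellow


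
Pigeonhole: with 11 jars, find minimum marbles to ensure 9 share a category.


Pigeonhole: to guarantee k in one of n categories, need (k-1)×n + 1.
k = 9, n = 11
Minimum = (9-1) × 11 + 1 = 8 × 11 + 1

89


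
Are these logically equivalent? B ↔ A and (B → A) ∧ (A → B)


Expression 1: B ↔ A
Expression 2: (B → A) ∧ (A → B)
Truth table (B A | Expr1 Expr2):
  T T |   T     T
  T F |   F     F
  F T |   F     F
  F F |   T     T
All 4 rows agree, so the expressions are logically equivalent.

Yes


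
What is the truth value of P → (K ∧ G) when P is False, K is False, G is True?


P = False, K = False, G = True
Step 1: K ∧ G = False AND True = False
Step 2: P → (False): false only when P=True and consequent=False.
Result: True

True


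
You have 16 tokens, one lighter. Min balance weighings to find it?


Each weighing has 3 outcomes (left heavy / balance / right heavy), so k weighings distinguish at most 3^k cases; splitting into three near-equal groups achieves this.
Need 3^k ≥ 16: 3^2 = 9 < 16 ≤ 3^3 = 27
k = ⌈log₃(16)⌉ = 3

3


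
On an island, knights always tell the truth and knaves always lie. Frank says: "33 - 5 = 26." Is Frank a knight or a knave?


Statement: "33 - 5 = 26."
Actual: 33 - 5 = 28
Claimed: 26
Statement is FALSE → Frank lies → Knave

Knave


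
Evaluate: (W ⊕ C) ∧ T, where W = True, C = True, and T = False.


W = True, C = True, T = False
Step 1: W ⊕ C = True XOR True = False
Step 2: False ∧ T = False AND False = False
XOR true when exactly one of W,C is true; then AND with T.

False


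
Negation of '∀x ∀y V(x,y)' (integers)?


Original: ∀x ∀y V(x,y)
Rule: ¬∀→∃, ¬∃→∀, negate predicate.
Negation: ∃x ∃y ¬V(x,y)

∃x ∃y ¬V(x,y)


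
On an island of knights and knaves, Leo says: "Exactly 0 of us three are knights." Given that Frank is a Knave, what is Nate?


Leo claims exactly 0 knights among Leo, Frank, Nate.
Given: Frank is a Knave.

Case 1: Leo is a Knight (tells truth)
  Then exactly 0 of the three are knights.
  Counting Leo, Frank: 1 knight(s) so far. Need -1 more → impossible.
Case 2: Leo is a Knave (lies)
  Then the count is NOT 0.
  If Nate = Knave, count = 0 = 0 → claim would be true, contradicts lie.
  If Nate = Knight, count = 1 ≠ 0 → lie confirmed ✓

Nate is a Knight.

Knight


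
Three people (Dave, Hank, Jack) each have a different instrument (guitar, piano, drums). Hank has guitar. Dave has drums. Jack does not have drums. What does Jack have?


From clues:
  Dave → drums
  Hank → guitar
By elimination, Jack gets the remaining.

piano


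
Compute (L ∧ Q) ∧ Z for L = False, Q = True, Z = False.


L = False, Q = True, Z = False
Step 1: L ∧ Q = False AND True = False
Step 2: False ∧ Z = False AND False = False
AND is true only when ALL operands are true.

False


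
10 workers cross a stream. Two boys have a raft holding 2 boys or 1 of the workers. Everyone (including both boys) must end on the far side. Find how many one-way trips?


Per crossing of one of the workers: boys→, one←, one of the workers→, one← = 4 trips
10 × 4 = 40, + 1 final boys→ = 41
Minimum trips = 41

41


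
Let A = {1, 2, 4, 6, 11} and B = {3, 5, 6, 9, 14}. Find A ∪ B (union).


A = {1, 2, 4, 6, 11}
B = {3, 5, 6, 9, 14}
Operation: union
All elements combined: 1, 2, 3, 4, 5, 6, 9, 11, 14

{1, 2, 3, 4, 5, 6, 9, 11, 14}


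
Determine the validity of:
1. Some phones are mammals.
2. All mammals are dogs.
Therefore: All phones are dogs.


Premise 1: Some phones are mammals.
Premise 2: All mammals are dogs.
Conclusion: All phones are dogs.
Fallacy: illicit minor. The minor term (phones) is distributed in the conclusion ('All phones ...') but undistributed in its premise ('Some phones are mammals' doesn't cover all phones).
Only 'Some phones are dogs' follows, not 'All'.

Invalid


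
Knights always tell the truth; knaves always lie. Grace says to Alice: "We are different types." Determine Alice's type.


Grace says: "We are different types."
Case 1: Grace is a Knight (truth-teller)
  Statement is true → they ARE different → Alice is a Knave
Case 2: Grace is a Knave (liar)
  Statement is false → they are NOT different → Alice is a Knave
In both cases, Alice is a Knave.

Knave


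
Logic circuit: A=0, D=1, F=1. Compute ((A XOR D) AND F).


A XOR D = 0^1 = 1
1 AND 1 = 1

1


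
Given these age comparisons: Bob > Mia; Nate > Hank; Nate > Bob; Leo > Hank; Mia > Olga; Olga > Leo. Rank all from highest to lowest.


Constraints: Bob > Mia; Nate > Hank; Nate > Bob; Leo > Hank; Mia > Olga; Olga > Leo
Method: at each step, the next-highest is the one remaining person who never appears on the smaller side of a constraint between remaining people.
  Step 1: remaining {Leo, Olga, Nate, Bob, Hank, Mia}; on the smaller side: {Leo, Olga, Bob, Hank, Mia} → Nate is next (Nate > Hank; Nate > Bob).
  Step 2: remaining {Leo, Olga, Bob, Hank, Mia}; on the smaller side: {Leo, Olga, Hank, Mia} → Bob is next (Bob > Mia).
  Step 3: remaining {Leo, Olga, Hank, Mia}; on the smaller side: {Leo, Olga, Hank} → Mia is next (Mia > Olga).
  Step 4: remaining {Leo, Olga, Hank}; on the smaller side: {Leo, Hank} → Olga is next (Olga > Leo).
  Step 5: remaining {Leo, Hank}; on the smaller side: {Hank} → Leo is next (Leo > Hank).
  Step 6: only Hank remains → lowest.
Final ranking (highest to lowest):

Nate > Bob > Mia > Olga > Leo > Hank


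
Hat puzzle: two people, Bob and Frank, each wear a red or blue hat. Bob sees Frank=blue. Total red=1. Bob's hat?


Total red = 1, Frank = blue
Red accounted for: 0
Remaining for Bob: 1
Bob's hat is red.

red


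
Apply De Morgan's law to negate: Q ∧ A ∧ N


De Morgan's law: ¬(P ∧ Q ∧ R) ≡ ¬P ∨ ¬Q ∨ ¬R
¬(Q ∧ A ∧ N) = ¬Q ∨ ¬A ∨ ¬N

¬Q ∨ ¬A ∨ ¬N


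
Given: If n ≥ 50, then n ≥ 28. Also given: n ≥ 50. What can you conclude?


Modus ponens: P → Q, P ⊢ Q
P: n ≥ 50
Q: n ≥ 28
We have P → Q and P is true.
By modus ponens, Q must be true.

n ≥ 28


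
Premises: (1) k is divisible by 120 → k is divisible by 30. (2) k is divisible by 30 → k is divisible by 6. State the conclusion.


Hypothetical syllogism: P → Q, Q → R ⊢ P → R
Premise 1: k is divisible by 120 → k is divisible by 30
Premise 2: k is divisible by 30 → k is divisible by 6
Chain the implications: the middle term (k is divisible by 30) links the two.
Conclusion: If k is divisible by 120, then k is divisible by 6.

If k is divisible by 120, then k is divisible by 6.


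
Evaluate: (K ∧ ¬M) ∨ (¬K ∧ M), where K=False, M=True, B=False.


K = False, M = True, B = False
Expression: (K ∧ ¬M) ∨ (¬K ∧ M)
Step 1: ¬M = NOT True = False
Step 2: K ∧ ¬M = False AND False = False
Step 3: ¬K = NOT False = True
Step 4: ¬K ∧ M = True AND True = True
Step 5: (False) ∨ (True) = False OR True = True

True


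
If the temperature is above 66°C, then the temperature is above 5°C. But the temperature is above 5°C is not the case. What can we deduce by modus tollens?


Modus tollens: P → Q, ¬Q ⊢ ¬P
P: the temperature is above 66°C
Q: the temperature is above 5°C
We have P → Q and Q is false.
By modus tollens, P must be false.

It is not the case that the temperature is above 66°C


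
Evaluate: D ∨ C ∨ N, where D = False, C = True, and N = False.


D = False, C = True, N = False
Step 1: D ∨ C = False OR True = True
Step 2: True ∨ N = True OR False = True
OR is true when at least one operand is true.

True


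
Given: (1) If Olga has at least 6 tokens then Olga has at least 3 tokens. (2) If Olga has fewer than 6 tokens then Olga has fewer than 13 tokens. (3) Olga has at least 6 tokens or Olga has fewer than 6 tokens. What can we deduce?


Constructive dilemma: (P → Q) ∧ (R → S), P ∨ R ⊢ Q ∨ S
Premise 1: Olga has at least 6 tokens → Olga has at least 3 tokens
Premise 2: Olga has fewer than 6 tokens → Olga has fewer than 13 tokens
Premise 3: Olga has at least 6 tokens ∨ Olga has fewer than 6 tokens
Case 1: Assuming Olga has at least 6 tokens, then by Premise 1, Olga has at least 3 tokens.
Case 2: Assuming Olga has fewer than 6 tokens, then by Premise 2, Olga has fewer than 13 tokens.
Since one of Olga has at least 6 tokens or Olga has fewer than 6 tokens must hold, we get Olga has at least 3 tokens or Olga has fewer than 13 tokens.

Olga has at least 3 tokens or Olga has fewer than 13 tokens.


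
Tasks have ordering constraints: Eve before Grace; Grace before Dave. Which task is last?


Constraints: Eve before Grace; Grace before Dave
The last task can have nothing scheduled after it, so it must never appear on the left of a 'before'.
Tasks appearing before some other task: Eve, Grace.
The only task not in that list is Dave → it is last.

Dave


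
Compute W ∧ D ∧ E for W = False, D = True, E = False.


W = False, D = True, E = False
Step 1: W ∧ D = False AND True = False
Step 2: (False) ∧ E = (False) AND False = False
AND is true only when ALL operands are true.

False


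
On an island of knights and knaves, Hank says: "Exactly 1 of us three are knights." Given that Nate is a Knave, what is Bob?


Hank claims exactly 1 knights among Hank, Nate, Bob.
Given: Nate is a Knave.

Case 1: Hank is a Knight (tells truth)
  Then exactly 1 of the three are knights.
  Counting Hank, Nate: 1 knight(s) so far. Need 0 more → Bob = Knave.
Case 2: Hank is a Knave (lies)
  Then the count is NOT 1.
  If Bob = Knight, count = 1 = 1 → claim would be true, contradicts lie.
  If Bob = Knave, count = 0 ≠ 1 → lie confirmed ✓

Bob is a Knave.

Knave


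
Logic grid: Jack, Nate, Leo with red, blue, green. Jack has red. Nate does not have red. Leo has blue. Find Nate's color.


From clues:
  Leo → blue
  Jack → red
By elimination, Nate gets the remaining.

green


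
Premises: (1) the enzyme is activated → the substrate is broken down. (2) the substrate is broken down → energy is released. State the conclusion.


Hypothetical syllogism: P → Q, Q → R ⊢ P → R
Premise 1: the enzyme is activated → the substrate is broken down
Premise 2: the substrate is broken down → energy is released
Chain the implications: the middle term (the substrate is broken down) links the two.
Conclusion: If the enzyme is activated, then energy is released.

If the enzyme is activated, then energy is released.


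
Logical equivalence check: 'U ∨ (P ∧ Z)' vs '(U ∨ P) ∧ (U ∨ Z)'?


Expression 1: U ∨ (P ∧ Z)
Expression 2: (U ∨ P) ∧ (U ∨ Z)
Truth table (U P Z | Expr1 Expr2):
  T T T |   T     T
  T T F |   T     T
  T F T |   T     T
  T F F |   T     T
  F T T |   T     T
  F T F |   F     F
  F F T |   F     F
  F F F |   F     F
All 8 rows agree, so the expressions are logically equivalent.

Yes


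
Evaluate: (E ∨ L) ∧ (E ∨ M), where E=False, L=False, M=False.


E = False, L = False, M = False
Expression: (E ∨ L) ∧ (E ∨ M)
Step 1: E ∨ L = False OR False = False
Step 2: E ∨ M = False OR False = False
Step 3: (False) ∧ (False) = False AND False = False

False


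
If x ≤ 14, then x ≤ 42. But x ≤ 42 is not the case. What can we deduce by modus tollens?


Modus tollens: P → Q, ¬Q ⊢ ¬P
P: x ≤ 14
Q: x ≤ 42
We have P → Q and Q is false.
By modus tollens, P must be false.

It is not the case that x ≤ 14


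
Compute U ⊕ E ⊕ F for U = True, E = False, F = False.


U = True, E = False, F = False
Step 1: U ⊕ E = True XOR False = True
Step 2: True ⊕ F = True XOR False = True
XOR is true when an odd number of operands are true.

True


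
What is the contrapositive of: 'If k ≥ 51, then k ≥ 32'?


Original: If k ≥ 51, then k ≥ 32
Contrapositive: If ¬Q, then ¬P
Negate Q: not (k ≥ 32)
Negate P: not (k ≥ 51)

If not (k ≥ 32), then not (k ≥ 51).


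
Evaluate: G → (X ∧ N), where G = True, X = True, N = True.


G = True, X = True, N = True
Step 1: X ∧ N = True AND True = True
Step 2: G → (True): false only when G=True and consequent=False.
Result: True

True


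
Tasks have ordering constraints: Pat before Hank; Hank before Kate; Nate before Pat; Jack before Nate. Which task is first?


Constraints: Pat before Hank; Hank before Kate; Nate before Pat; Jack before Nate
The first task can have nothing scheduled before it, so it must never appear on the right of a 'before'.
Tasks appearing after some 'before': Hank, Kate, Pat, Nate.
The only task not in that list is Jack → it is first.

Jack


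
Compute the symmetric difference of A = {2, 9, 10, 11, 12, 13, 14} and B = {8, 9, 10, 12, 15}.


A = {2, 9, 10, 11, 12, 13, 14}
B = {8, 9, 10, 12, 15}
Operation: symmetric difference
In A only: [2, 11, 13, 14], in B only: [8, 15]

{2, 8, 11, 13, 14, 15}


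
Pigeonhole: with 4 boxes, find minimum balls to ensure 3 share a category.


Pigeonhole: to guarantee k in one of n categories, need (k-1)×n + 1.
k = 3, n = 4
Minimum = (3-1) × 4 + 1 = 2 × 4 + 1

9


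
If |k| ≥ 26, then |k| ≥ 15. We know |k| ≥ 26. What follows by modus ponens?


Modus ponens: P → Q, P ⊢ Q
P: |k| ≥ 26
Q: |k| ≥ 15
We have P → Q and P is true.
By modus ponens, Q must be true.

|k| ≥ 15


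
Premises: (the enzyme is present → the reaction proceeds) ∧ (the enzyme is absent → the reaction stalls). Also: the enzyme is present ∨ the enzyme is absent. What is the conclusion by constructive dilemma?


Constructive dilemma: (P → Q) ∧ (R → S), P ∨ R ⊢ Q ∨ S
Premise 1: the enzyme is present → the reaction proceeds
Premise 2: the enzyme is absent → the reaction stalls
Premise 3: the enzyme is present ∨ the enzyme is absent
Case 1: Assuming the enzyme is present, then by Premise 1, the reaction proceeds.
Case 2: Assuming the enzyme is absent, then by Premise 2, the reaction stalls.
Since one of the enzyme is present or the enzyme is absent must hold, we get the reaction proceeds or the reaction stalls.

The reaction proceeds or the reaction stalls.


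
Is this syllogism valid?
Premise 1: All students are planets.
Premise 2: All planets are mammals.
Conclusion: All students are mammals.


Premise 1: All students are planets.
Premise 2: All planets are mammals.
Conclusion: All students are mammals.
Barbara syllogism (AAA-1): All A are B, All B are C → All A are C.
Middle term (planets) distributed in premise 2.

Valid


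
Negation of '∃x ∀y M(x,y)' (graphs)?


Original: ∃x ∀y M(x,y)
Rule: ¬∀→∃, ¬∃→∀, negate predicate.
Negation: ∀x ∃y ¬M(x,y)

∀x ∃y ¬M(x,y)


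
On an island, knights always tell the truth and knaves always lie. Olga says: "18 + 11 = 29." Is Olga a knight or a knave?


Statement: "18 + 11 = 29."
Actual: 18 + 11 = 29
Claimed: 29
Statement is TRUE → Olga tells the truth → Knight

Knight


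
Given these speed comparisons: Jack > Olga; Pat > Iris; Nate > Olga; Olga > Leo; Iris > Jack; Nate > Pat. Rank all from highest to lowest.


Constraints: Jack > Olga; Pat > Iris; Nate > Olga; Olga > Leo; Iris > Jack; Nate > Pat
Method: at each step, the next-highest is the one remaining person who never appears on the smaller side of a constraint between remaining people.
  Step 1: remaining {Pat, Nate, Olga, Leo, Iris, Jack}; on the smaller side: {Pat, Olga, Leo, Iris, Jack} → Nate is next (Nate > Olga; Nate > Pat).
  Step 2: remaining {Pat, Olga, Leo, Iris, Jack}; on the smaller side: {Olga, Leo, Iris, Jack} → Pat is next (Pat > Iris).
  Step 3: remaining {Olga, Leo, Iris, Jack}; on the smaller side: {Olga, Leo, Jack} → Iris is next (Iris > Jack).
  Step 4: remaining {Olga, Leo, Jack}; on the smaller side: {Olga, Leo} → Jack is next (Jack > Olga).
  Step 5: remaining {Olga, Leo}; on the smaller side: {Leo} → Olga is next (Olga > Leo).
  Step 6: only Leo remains → lowest.
Final ranking (highest to lowest):

Nate > Pat > Iris > Jack > Olga > Leo


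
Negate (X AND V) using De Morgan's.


De Morgan's law: ¬(P ∧ Q) ≡ ¬P ∨ ¬Q
¬(X ∧ V) = ¬X ∨ ¬V

¬X ∨ ¬V


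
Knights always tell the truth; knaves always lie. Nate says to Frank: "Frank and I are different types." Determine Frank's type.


Nate says: "Frank and I are different types."
Case 1: Nate is a Knight (truth-teller)
  Statement is true → they ARE different → Frank is a Knave
Case 2: Nate is a Knave (liar)
  Statement is false → they are NOT different → Frank is a Knave
In both cases, Frank is a Knave.

Knave


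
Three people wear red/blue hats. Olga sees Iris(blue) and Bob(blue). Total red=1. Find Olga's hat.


Total red = 1, seen red = 0
Own red = 1 - 0 = 1
Olga's hat is red.

red


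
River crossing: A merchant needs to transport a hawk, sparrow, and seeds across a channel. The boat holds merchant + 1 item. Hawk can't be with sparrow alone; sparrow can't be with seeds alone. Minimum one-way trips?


1. merchant+sparrow → 2. merchant ← 3. merchant+hawk → 4. merchant+sparrow ← 5. merchant+seeds → 6. merchant ← 7. merchant+sparrow →
Minimum trips = 7

7


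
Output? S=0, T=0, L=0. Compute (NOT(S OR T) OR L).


S OR T = 0
NOT(0) = 1
1 OR 0 = 1

1


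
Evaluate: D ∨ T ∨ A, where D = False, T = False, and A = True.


D = False, T = False, A = True
Step 1: D ∨ T = False OR False = False
Step 2: False ∨ A = False OR True = True
OR is true when at least one operand is true.

True


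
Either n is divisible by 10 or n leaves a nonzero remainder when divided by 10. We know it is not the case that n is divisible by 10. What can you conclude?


Disjunctive syllogism: P ∨ Q, ¬P ⊢ Q
Disjunction: n is divisible by 10 ∨ n leaves a nonzero remainder when divided by 10
We know it is not the case that n is divisible by 10.
By disjunctive syllogism, the other disjunct must be true.

n leaves a nonzero remainder when divided by 10


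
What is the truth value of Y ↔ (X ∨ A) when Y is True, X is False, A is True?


Y = True, X = False, A = True
Step 1: X ∨ A = False OR True = True
Step 2: Y ↔ (True): true when both sides have same truth value.
Result: True ↔ True = True

True


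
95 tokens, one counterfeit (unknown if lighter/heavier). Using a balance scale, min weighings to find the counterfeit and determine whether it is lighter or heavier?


Let n = 95. 190 possibilities (n tokens × lighter/heavier); each weighing has 3 outcomes.
Bound for k weighings: say the first weighing puts j tokens on each pan. If it tips, the 2j weighed tokens remain suspects (each with a known direction) and k-1 weighings give 3^(k-1) outcomes; 3^(k-1) is odd, so 2j ≤ 3^(k-1) - 1. If it balances, the n - 2j unweighed tokens remain with direction unknown: 2(n - 2j) ≤ 3^(k-1) - 1 by the same parity argument. Adding, n ≤ (3^(k-1) - 1) + (3^(k-1) - 1)/2 = (3^k - 3)/2, and the classical three-group strategy achieves this (3 tokens in 2 weighings, 12 in 3, 39 in 4, 120 in 5).
So we need the smallest k with (3^k - 3)/2 ≥ 95.
k = 4: (3^4 - 3)/2 = 39 < 95 ✗
k = 5: (3^5 - 3)/2 = 120 ≥ 95 ✓

5


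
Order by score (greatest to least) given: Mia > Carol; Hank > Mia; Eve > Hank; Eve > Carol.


Constraints: Mia > Carol; Hank > Mia; Eve > Hank; Eve > Carol
Method: at each step, the next-highest is the one remaining person who never appears on the smaller side of a constraint between remaining people.
  Step 1: remaining {Mia, Hank, Carol, Eve}; on the smaller side: {Mia, Hank, Carol} → Eve is next (Eve > Hank; Eve > Carol).
  Step 2: remaining {Mia, Hank, Carol}; on the smaller side: {Mia, Carol} → Hank is next (Hank > Mia).
  Step 3: remaining {Mia, Carol}; on the smaller side: {Carol} → Mia is next (Mia > Carol).
  Step 4: only Carol remains → lowest.
Final ranking (highest to lowest):

Eve > Hank > Mia > Carol


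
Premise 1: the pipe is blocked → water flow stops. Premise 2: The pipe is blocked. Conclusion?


Modus ponens: P → Q, P ⊢ Q
P: the pipe is blocked
Q: water flow stops
We have P → Q and P is true.
By modus ponens, Q must be true.

Water flow stops


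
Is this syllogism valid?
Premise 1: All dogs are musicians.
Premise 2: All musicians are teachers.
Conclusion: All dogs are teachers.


Premise 1: All dogs are musicians.
Premise 2: All musicians are teachers.
Conclusion: All dogs are teachers.
Barbara syllogism (AAA-1): All A are B, All B are C → All A are C.
Middle term (musicians) distributed in premise 2.

Valid
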